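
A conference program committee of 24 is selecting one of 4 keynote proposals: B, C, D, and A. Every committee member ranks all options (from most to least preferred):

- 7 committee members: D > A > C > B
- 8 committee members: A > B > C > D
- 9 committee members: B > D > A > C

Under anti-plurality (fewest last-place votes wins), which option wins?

Last-place votes: B 7, C 9, D 8, A 0.
A is ranked last by the fewest voters, so A wins.

A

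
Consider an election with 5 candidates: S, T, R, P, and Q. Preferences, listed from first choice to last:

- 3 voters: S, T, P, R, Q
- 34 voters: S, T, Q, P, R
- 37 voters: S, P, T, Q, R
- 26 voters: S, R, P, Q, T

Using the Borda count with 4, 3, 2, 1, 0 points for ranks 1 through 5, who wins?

S: 3·4 + 34·4 + 37·4 + 26·4 = 400
T: 3·3 + 34·3 + 37·2 + 26·0 = 185
R: 3·1 + 34·0 + 37·0 + 26·3 = 81
P: 3·2 + 34·1 + 37·3 + 26·2 = 203
Q: 3·0 + 34·2 + 37·1 + 26·1 = 131
S has the highest Borda score (400).

S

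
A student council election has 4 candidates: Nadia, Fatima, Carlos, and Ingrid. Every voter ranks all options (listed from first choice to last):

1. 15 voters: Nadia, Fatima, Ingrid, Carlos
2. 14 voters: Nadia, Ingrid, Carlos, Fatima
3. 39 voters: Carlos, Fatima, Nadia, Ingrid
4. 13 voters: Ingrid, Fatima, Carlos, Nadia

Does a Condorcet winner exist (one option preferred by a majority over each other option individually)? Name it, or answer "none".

none

Checking pairwise contests:
Fatima beats Nadia 52–29.
Carlos beats Fatima 53–28.
Ingrid beats Carlos 42–39.
Nadia beats Ingrid 68–13.
Every option loses at least one head-to-head, so there is no Condorcet winner.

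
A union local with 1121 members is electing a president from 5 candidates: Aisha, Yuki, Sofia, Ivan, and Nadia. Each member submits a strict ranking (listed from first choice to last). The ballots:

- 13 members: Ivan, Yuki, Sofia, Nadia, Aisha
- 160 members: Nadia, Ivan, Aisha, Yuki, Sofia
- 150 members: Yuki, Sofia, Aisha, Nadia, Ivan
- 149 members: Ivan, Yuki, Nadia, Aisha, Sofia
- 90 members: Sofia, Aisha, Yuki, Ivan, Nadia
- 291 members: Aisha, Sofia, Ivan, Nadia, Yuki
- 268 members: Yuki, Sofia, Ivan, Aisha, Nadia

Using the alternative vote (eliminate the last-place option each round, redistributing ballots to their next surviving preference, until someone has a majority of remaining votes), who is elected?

Round 1: Aisha 291, Yuki 418, Sofia 90, Ivan 162, Nadia 160. Eliminate Sofia.
Round 2: Aisha 381, Yuki 418, Ivan 162, Nadia 160. Eliminate Nadia.
Round 3: Aisha 381, Yuki 418, Ivan 322. Eliminate Ivan.
Round 4: Aisha 541, Yuki 580. Yuki has a majority.

Yuki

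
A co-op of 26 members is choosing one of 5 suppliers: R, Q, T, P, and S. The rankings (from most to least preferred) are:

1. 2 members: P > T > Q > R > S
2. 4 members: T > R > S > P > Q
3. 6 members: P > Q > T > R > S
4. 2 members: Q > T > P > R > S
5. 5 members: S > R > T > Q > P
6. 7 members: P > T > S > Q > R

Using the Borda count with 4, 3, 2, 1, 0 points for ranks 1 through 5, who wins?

R: 2·1 + 4·3 + 6·1 + 2·1 + 5·3 + 7·0 = 37
Q: 2·2 + 4·0 + 6·3 + 2·4 + 5·1 + 7·1 = 42
T: 2·3 + 4·4 + 6·2 + 2·3 + 5·2 + 7·3 = 71
P: 2·4 + 4·1 + 6·4 + 2·2 + 5·0 + 7·4 = 68
S: 2·0 + 4·2 + 6·0 + 2·0 + 5·4 + 7·2 = 42
T has the highest Borda score (71).

T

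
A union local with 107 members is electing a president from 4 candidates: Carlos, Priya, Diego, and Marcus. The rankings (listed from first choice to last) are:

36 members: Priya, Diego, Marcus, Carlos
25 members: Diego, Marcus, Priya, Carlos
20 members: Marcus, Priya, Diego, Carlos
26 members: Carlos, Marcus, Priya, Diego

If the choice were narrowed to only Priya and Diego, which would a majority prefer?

Voters preferring Priya to Diego: 82; preferring Diego to Priya: 25.
Priya wins the head-to-head.

Priya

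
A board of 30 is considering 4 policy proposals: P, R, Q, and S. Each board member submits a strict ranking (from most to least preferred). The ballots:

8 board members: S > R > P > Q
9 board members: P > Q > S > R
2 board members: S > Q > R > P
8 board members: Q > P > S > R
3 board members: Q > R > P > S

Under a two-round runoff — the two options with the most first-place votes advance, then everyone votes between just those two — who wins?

Q

Round 1 first-place votes: P 9, R 0, Q 11, S 10.
Q and S advance.
Runoff: Q is preferred to S by 20 voters; S by 10.
Q wins the runoff.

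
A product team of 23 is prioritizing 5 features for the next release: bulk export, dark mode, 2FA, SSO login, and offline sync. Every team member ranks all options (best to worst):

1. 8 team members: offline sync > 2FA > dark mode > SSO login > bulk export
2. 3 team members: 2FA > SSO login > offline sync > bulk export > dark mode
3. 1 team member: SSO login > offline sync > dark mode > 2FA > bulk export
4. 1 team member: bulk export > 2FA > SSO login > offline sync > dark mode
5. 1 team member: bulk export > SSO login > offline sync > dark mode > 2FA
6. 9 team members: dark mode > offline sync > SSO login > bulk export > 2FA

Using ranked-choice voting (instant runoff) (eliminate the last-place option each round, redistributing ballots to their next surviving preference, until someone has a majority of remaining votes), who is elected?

Round 1: bulk export 2, dark mode 9, 2FA 3, SSO login 1, offline sync 8. Eliminate SSO login.
Round 2: bulk export 2, dark mode 9, 2FA 3, offline sync 9. Eliminate bulk export.
Round 3: dark mode 9, 2FA 4, offline sync 10. Eliminate 2FA.
Round 4: dark mode 9, offline sync 14. Offline sync has a majority.

offline sync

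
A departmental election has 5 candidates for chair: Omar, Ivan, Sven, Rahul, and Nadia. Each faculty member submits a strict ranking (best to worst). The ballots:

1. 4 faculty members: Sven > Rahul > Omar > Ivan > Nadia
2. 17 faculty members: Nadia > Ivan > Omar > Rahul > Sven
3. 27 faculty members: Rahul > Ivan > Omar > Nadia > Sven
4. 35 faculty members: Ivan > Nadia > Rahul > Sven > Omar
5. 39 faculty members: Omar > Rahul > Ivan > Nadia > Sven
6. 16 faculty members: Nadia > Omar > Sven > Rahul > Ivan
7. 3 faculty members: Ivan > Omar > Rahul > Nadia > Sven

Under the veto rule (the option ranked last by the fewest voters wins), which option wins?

Last-place votes: Omar 35, Ivan 16, Sven 86, Rahul 0, Nadia 4.
Rahul is ranked last by the fewest voters, so Rahul wins.

Rahul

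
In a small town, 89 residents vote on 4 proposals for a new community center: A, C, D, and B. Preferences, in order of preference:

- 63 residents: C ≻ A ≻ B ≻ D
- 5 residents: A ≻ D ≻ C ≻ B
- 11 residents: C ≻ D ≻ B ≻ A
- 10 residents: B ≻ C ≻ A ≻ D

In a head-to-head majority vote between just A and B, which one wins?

Voters preferring A to B: 68; preferring B to A: 21.
A wins the head-to-head.

A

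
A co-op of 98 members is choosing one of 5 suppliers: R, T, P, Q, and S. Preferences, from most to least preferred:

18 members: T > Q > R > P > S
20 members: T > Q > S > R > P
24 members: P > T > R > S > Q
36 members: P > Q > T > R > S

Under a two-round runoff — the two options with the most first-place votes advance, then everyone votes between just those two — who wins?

P

Round 1 first-place votes: R 0, T 38, P 60, Q 0, S 0.
P and T advance.
Runoff: P is preferred to T by 60 voters; T by 38.
P wins the runoff.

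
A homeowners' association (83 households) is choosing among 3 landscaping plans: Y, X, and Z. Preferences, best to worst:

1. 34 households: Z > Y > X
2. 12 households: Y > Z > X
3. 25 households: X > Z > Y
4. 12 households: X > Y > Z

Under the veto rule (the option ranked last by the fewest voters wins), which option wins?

Z

Last-place votes: Y 25, X 46, Z 12.
Z is ranked last by the fewest voters, so Z wins.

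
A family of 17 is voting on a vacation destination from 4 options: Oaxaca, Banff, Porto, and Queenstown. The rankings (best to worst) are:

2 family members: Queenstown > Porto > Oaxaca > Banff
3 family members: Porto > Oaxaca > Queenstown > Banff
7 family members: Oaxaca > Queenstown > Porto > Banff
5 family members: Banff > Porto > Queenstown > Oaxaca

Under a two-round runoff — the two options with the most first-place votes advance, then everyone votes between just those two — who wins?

Oaxaca

Round 1 first-place votes: Oaxaca 7, Banff 5, Porto 3, Queenstown 2.
Oaxaca and Banff advance.
Runoff: Oaxaca is preferred to Banff by 12 voters; Banff by 5.
Oaxaca wins the runoff.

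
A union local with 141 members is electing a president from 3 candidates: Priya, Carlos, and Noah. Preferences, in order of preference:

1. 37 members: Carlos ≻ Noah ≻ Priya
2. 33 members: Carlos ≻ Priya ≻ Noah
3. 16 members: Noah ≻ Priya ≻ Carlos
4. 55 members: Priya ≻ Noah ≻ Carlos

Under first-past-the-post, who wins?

First-place votes: Priya 55, Carlos 70, Noah 16.
Carlos has the most first-place votes.

Carlos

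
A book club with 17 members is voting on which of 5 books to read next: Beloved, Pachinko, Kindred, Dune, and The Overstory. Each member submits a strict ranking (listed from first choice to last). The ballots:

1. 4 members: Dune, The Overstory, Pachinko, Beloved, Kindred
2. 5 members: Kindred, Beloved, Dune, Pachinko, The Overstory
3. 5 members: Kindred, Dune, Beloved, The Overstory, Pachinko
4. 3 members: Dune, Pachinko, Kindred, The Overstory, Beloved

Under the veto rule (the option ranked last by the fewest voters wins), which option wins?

Dune

Last-place votes: Beloved 3, Pachinko 5, Kindred 4, Dune 0, The Overstory 5.
Dune is ranked last by the fewest voters, so Dune wins.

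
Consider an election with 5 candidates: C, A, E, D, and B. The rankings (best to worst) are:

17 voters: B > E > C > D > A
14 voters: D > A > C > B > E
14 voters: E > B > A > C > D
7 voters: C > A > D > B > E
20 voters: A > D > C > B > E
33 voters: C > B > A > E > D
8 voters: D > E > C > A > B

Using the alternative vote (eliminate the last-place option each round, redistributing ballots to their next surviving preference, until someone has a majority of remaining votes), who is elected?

C

Round 1: C 40, A 20, E 14, D 22, B 17. Eliminate E.
Round 2: C 40, A 20, D 22, B 31. Eliminate A.
Round 3: C 40, D 42, B 31. Eliminate B.
Round 4: C 71, D 42. C has a majority.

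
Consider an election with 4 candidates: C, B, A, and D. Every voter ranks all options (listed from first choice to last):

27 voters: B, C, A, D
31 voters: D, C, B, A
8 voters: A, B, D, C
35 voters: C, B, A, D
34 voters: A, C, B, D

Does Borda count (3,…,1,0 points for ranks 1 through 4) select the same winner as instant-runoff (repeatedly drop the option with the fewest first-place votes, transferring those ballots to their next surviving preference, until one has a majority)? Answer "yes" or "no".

yes

Borda — scores: C 289, B 232, A 188, D 101. Winner: C.
Instant-runoff — R1 C 35, B 27, A 42, D 31 (B out); R2 C 62, A 42, D 31 (D out); R3 C 93, A 42 (C winner). Winner: C.
The two methods agree.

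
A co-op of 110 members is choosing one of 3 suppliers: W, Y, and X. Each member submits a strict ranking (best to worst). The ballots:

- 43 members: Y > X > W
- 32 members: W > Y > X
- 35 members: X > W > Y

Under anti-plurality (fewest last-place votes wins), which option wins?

Last-place votes: W 43, Y 35, X 32.
X is ranked last by the fewest voters, so X wins.

X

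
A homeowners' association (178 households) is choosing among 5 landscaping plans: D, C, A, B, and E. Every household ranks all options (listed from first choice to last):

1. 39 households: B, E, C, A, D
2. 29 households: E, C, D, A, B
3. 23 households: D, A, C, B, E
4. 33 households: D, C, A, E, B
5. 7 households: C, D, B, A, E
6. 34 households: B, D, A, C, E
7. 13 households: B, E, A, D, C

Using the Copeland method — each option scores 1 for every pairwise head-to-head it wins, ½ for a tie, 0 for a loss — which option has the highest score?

D

D: beats C, A, B, and E → score 4.
C: beats A, B, and E; loses to D → score 3.
A: beats E; loses to D, C, and B → score 1.
B: beats A and E; loses to D and C → score 2.
E: loses to D, C, A, and B → score 0.
D has the best pairwise record.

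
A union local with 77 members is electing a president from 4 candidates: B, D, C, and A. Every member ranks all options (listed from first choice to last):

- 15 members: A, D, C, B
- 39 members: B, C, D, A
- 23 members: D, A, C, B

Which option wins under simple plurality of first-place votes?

First-place votes: B 39, D 23, C 0, A 15.
B has the most first-place votes.

B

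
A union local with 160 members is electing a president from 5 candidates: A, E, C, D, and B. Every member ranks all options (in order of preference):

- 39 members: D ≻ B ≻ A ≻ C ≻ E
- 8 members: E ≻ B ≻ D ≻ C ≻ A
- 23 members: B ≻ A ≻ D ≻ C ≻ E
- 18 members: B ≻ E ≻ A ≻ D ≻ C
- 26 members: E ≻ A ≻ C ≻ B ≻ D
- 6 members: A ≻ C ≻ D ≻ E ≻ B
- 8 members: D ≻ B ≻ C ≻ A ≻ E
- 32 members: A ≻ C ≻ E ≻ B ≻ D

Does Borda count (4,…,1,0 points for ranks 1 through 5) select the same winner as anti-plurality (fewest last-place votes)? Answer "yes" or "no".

Borda — scores: A 421, E 260, C 252, D 280, B 387. Winner: A.
Anti-plurality — last-place votes: A 8, E 70, C 18, D 58, B 6. Winner: B.
The two methods disagree.

no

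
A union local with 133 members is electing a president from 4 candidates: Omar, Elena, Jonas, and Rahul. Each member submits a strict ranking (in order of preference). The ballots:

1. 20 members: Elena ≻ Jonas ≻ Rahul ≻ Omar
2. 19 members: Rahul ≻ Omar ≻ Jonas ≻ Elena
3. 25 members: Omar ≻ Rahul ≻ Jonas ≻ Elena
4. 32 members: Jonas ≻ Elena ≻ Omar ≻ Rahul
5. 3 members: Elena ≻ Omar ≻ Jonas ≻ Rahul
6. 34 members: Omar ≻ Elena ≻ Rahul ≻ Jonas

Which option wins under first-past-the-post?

Omar

First-place votes: Omar 59, Elena 23, Jonas 32, Rahul 19.
Omar has the most first-place votes.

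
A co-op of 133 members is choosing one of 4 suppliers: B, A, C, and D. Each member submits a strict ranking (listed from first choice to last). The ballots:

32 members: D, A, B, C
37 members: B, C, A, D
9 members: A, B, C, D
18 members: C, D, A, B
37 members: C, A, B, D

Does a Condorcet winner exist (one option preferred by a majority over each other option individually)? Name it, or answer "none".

Checking pairwise contests:
A beats B 96–37.
C beats A 92–41.
B beats C 78–55.
B beats D 83–50.
Every option loses at least one head-to-head, so there is no Condorcet winner.

none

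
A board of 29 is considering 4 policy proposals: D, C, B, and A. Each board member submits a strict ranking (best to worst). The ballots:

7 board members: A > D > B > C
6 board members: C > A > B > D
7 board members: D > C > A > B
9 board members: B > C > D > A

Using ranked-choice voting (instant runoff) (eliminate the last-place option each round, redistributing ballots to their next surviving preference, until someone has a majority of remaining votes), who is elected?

Round 1: D 7, C 6, B 9, A 7. Eliminate C.
Round 2: D 7, B 9, A 13. Eliminate D.
Round 3: B 9, A 20. A has a majority.

A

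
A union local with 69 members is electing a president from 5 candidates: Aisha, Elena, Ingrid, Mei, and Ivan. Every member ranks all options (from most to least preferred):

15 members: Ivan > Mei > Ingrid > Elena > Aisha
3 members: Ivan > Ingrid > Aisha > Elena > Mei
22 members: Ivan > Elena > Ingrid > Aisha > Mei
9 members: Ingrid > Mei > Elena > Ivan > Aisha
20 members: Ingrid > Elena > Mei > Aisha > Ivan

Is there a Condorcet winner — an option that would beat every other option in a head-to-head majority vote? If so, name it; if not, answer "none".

Ivan

Ivan vs Aisha: 49–20 for Ivan.
Ivan vs Elena: 40–29 for Ivan.
Ivan vs Ingrid: 40–29 for Ivan.
Ivan vs Mei: 40–29 for Ivan.
Ivan beats every other option head-to-head.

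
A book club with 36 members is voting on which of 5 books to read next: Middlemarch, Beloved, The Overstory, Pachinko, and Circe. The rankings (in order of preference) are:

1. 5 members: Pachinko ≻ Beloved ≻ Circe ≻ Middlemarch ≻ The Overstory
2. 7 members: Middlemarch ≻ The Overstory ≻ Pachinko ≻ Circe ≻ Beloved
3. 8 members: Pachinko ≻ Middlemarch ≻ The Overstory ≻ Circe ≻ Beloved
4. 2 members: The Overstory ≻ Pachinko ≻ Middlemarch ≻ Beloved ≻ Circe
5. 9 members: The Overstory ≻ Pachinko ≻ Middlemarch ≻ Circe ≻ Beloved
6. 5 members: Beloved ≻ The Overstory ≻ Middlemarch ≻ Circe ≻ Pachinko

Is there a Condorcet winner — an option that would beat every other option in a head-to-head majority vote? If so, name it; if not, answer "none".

Checking pairwise contests:
Pachinko beats Middlemarch 24–12.
Middlemarch beats Beloved 26–10.
Middlemarch beats The Overstory 20–16.
The Overstory beats Pachinko 23–13.
Middlemarch beats Circe 31–5.
Every option loses at least one head-to-head, so there is no Condorcet winner.

none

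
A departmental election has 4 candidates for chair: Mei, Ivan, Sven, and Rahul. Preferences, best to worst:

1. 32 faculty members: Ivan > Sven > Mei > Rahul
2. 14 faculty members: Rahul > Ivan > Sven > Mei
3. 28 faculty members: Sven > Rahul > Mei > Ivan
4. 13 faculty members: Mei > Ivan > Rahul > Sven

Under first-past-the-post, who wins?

Ivan

First-place votes: Mei 13, Ivan 32, Sven 28, Rahul 14.
Ivan has the most first-place votes.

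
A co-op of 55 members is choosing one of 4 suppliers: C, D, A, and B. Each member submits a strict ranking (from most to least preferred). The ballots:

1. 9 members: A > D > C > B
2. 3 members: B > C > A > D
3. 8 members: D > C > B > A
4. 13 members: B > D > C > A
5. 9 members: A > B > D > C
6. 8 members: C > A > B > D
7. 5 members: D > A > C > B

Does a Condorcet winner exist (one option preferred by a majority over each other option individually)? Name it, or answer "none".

Checking pairwise contests:
D beats C 44–11.
A beats D 29–26.
C beats A 32–23.
C beats B 30–25.
Every option loses at least one head-to-head, so there is no Condorcet winner.

none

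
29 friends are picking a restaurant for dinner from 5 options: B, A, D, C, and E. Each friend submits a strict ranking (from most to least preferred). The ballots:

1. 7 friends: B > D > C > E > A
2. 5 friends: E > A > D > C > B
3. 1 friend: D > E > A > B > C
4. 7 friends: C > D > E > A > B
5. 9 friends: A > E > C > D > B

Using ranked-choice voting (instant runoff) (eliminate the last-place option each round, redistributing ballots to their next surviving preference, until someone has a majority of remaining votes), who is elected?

Round 1: B 7, A 9, D 1, C 7, E 5. Eliminate D.
Round 2: B 7, A 9, C 7, E 6. Eliminate E.
Round 3: B 7, A 15, C 7. A has a majority.

A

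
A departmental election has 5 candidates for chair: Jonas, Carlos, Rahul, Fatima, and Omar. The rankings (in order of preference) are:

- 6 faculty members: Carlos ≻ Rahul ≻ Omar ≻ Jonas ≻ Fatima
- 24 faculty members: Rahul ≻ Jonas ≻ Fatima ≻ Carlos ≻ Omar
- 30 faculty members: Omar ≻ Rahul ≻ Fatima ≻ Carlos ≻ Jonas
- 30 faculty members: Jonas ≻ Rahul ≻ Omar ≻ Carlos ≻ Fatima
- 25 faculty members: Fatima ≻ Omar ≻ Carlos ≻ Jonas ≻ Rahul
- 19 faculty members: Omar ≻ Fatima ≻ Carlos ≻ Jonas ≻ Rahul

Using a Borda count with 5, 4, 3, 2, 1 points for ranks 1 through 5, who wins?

Omar

Jonas: 6·2 + 24·4 + 30·1 + 30·5 + 25·2 + 19·2 = 376
Carlos: 6·5 + 24·2 + 30·2 + 30·2 + 25·3 + 19·3 = 330
Rahul: 6·4 + 24·5 + 30·4 + 30·4 + 25·1 + 19·1 = 428
Fatima: 6·1 + 24·3 + 30·3 + 30·1 + 25·5 + 19·4 = 399
Omar: 6·3 + 24·1 + 30·5 + 30·3 + 25·4 + 19·5 = 477
Omar has the highest Borda score (477).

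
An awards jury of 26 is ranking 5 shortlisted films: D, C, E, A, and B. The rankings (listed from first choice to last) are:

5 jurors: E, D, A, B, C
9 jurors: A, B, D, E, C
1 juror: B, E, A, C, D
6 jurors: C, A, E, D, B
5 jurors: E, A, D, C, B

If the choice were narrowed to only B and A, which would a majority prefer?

A

Voters preferring B to A: 1; preferring A to B: 25.
A wins the head-to-head.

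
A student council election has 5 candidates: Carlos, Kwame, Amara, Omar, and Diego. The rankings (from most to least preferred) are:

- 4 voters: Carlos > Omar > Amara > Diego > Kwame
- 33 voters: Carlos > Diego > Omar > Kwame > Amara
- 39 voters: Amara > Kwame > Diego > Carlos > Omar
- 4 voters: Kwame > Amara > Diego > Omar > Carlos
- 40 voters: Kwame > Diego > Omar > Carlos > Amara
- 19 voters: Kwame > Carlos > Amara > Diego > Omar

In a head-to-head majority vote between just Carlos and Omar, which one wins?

Voters preferring Carlos to Omar: 95; preferring Omar to Carlos: 44.
Carlos wins the head-to-head.

Carlos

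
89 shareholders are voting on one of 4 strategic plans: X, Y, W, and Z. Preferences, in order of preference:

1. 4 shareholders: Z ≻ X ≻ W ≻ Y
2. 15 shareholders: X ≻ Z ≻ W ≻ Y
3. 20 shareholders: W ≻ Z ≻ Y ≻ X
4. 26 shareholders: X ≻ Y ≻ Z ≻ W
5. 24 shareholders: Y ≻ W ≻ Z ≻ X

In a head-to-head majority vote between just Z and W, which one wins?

Voters preferring Z to W: 45; preferring W to Z: 44.
Z wins the head-to-head.

Z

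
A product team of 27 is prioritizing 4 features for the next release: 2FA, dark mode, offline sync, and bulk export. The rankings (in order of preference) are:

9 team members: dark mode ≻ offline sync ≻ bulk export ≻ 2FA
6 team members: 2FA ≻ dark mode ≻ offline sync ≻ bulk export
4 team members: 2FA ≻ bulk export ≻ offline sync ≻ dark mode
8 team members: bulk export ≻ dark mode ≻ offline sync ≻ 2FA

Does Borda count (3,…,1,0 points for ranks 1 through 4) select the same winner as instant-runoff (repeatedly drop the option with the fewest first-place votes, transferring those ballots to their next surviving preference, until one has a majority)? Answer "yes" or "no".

yes

Borda — scores: 2FA 30, dark mode 55, offline sync 36, bulk export 41. Winner: dark mode.
Instant-runoff — R1 2FA 10, dark mode 9, offline sync 0, bulk export 8 (offline sync out); R2 2FA 10, dark mode 9, bulk export 8 (bulk export out); R3 2FA 10, dark mode 17 (dark mode winner). Winner: dark mode.
The two methods agree.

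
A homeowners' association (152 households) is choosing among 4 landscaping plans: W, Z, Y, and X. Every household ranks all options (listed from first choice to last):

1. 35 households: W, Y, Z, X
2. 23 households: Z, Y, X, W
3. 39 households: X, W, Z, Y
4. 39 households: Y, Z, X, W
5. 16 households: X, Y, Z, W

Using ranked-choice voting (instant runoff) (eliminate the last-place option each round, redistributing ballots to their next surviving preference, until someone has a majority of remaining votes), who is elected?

Y

Round 1: W 35, Z 23, Y 39, X 55. Eliminate Z.
Round 2: W 35, Y 62, X 55. Eliminate W.
Round 3: Y 97, X 55. Y has a majority.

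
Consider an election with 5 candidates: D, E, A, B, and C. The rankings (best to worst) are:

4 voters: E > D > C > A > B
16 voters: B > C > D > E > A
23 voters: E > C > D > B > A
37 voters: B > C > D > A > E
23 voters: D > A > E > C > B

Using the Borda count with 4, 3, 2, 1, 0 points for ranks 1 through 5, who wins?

C

D: 4·3 + 16·2 + 23·2 + 37·2 + 23·4 = 256
E: 4·4 + 16·1 + 23·4 + 37·0 + 23·2 = 170
A: 4·1 + 16·0 + 23·0 + 37·1 + 23·3 = 110
B: 4·0 + 16·4 + 23·1 + 37·4 + 23·0 = 235
C: 4·2 + 16·3 + 23·3 + 37·3 + 23·1 = 259
C has the highest Borda score (259).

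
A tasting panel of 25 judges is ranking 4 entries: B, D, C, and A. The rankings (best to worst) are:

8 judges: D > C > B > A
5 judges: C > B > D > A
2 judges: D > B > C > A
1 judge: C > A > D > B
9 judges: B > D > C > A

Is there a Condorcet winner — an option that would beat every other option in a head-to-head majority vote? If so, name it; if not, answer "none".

none

Checking pairwise contests:
C beats B 14–11.
B beats D 14–11.
D beats C 19–6.
B beats A 24–1.
Every option loses at least one head-to-head, so there is no Condorcet winner.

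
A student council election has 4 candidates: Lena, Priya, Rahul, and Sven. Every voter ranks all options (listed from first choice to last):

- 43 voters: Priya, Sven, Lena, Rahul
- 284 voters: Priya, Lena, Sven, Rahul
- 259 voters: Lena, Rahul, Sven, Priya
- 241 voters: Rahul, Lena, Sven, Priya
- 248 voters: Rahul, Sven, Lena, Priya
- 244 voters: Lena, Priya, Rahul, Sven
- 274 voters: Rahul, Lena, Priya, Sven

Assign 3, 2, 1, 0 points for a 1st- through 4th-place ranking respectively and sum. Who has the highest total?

Lena: 43·1 + 284·2 + 259·3 + 241·2 + 248·1 + 244·3 + 274·2 = 3398
Priya: 43·3 + 284·3 + 259·0 + 241·0 + 248·0 + 244·2 + 274·1 = 1743
Rahul: 43·0 + 284·0 + 259·2 + 241·3 + 248·3 + 244·1 + 274·3 = 3051
Sven: 43·2 + 284·1 + 259·1 + 241·1 + 248·2 + 244·0 + 274·0 = 1366
Lena has the highest Borda score (3398).

Lena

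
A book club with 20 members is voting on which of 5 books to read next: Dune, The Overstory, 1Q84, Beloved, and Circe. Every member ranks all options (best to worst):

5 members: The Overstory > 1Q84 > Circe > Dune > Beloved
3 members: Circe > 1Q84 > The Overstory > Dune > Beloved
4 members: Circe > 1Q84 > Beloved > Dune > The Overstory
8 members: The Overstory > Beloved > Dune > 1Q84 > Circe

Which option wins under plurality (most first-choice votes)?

The Overstory

First-place votes: Dune 0, The Overstory 13, 1Q84 0, Beloved 0, Circe 7.
The Overstory has the most first-place votes.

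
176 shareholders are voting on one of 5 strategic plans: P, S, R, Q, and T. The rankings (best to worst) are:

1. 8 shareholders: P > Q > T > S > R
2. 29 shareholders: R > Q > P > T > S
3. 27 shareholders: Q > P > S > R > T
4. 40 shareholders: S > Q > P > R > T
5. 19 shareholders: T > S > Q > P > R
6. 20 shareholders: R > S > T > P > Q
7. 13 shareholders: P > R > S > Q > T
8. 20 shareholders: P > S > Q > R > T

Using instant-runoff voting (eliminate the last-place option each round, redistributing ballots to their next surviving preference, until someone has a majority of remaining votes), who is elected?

P

Round 1: P 41, S 40, R 49, Q 27, T 19. Eliminate T.
Round 2: P 41, S 59, R 49, Q 27. Eliminate Q.
Round 3: P 68, S 59, R 49. Eliminate R.
Round 4: P 97, S 79. P has a majority.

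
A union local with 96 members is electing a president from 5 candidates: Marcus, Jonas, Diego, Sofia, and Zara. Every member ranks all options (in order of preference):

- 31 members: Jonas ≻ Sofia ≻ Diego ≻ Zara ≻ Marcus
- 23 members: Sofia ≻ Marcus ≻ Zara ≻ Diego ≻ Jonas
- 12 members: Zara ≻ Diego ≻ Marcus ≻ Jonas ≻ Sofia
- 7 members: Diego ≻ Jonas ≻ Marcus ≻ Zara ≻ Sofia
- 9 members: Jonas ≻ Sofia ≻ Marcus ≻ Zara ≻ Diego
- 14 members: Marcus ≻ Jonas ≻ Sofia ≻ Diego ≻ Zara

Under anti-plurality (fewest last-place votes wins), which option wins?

Diego

Last-place votes: Marcus 31, Jonas 23, Diego 9, Sofia 19, Zara 14.
Diego is ranked last by the fewest voters, so Diego wins.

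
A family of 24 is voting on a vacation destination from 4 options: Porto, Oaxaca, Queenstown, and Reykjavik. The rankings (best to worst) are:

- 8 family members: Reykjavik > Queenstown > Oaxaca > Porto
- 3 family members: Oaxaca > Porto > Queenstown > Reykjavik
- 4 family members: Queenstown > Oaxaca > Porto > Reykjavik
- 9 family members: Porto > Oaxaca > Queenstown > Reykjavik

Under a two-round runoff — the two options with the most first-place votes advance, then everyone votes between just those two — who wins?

Round 1 first-place votes: Porto 9, Oaxaca 3, Queenstown 4, Reykjavik 8.
Porto and Reykjavik advance.
Runoff: Porto is preferred to Reykjavik by 16 voters; Reykjavik by 8.
Porto wins the runoff.

Porto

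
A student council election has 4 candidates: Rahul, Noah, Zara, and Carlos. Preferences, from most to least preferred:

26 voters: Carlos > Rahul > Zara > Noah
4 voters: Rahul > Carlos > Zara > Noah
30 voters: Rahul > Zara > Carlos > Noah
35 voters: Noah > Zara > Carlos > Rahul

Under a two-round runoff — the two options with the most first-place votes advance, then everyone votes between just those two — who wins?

Round 1 first-place votes: Rahul 34, Noah 35, Zara 0, Carlos 26.
Noah and Rahul advance.
Runoff: Noah is preferred to Rahul by 35 voters; Rahul by 60.
Rahul wins the runoff.

Rahul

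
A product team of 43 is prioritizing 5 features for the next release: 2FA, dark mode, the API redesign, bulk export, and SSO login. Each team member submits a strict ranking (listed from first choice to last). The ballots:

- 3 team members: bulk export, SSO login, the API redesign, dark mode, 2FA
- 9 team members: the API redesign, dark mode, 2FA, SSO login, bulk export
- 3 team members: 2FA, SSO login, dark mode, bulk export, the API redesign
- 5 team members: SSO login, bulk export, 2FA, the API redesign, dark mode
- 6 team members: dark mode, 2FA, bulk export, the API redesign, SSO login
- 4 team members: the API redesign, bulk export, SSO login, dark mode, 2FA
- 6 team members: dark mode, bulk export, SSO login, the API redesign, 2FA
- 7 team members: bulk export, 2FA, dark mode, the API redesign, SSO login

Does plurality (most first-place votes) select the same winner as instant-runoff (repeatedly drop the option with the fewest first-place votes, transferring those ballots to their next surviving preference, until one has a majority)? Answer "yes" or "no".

Plurality — first-place votes: 2FA 3, dark mode 12, the API redesign 13, bulk export 10, SSO login 5. Winner: the API redesign.
Instant-runoff — R1 2FA 3, dark mode 12, the API redesign 13, bulk export 10, SSO login 5 (2FA out); R2 dark mode 12, the API redesign 13, bulk export 10, SSO login 8 (SSO login out); R3 dark mode 15, the API redesign 13, bulk export 15 (the API redesign out); R4 dark mode 24, bulk export 19 (dark mode winner). Winner: dark mode.
The two methods disagree.

no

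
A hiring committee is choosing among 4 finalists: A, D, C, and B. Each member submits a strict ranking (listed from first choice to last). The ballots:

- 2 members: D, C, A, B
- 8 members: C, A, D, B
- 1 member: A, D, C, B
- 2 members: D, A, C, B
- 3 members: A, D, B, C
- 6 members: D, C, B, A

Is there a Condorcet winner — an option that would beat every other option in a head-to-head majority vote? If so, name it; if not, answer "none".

none

Checking pairwise contests:
C beats A 16–6.
A beats D 12–10.
D beats C 14–8.
A beats B 16–6.
Every option loses at least one head-to-head, so there is no Condorcet winner.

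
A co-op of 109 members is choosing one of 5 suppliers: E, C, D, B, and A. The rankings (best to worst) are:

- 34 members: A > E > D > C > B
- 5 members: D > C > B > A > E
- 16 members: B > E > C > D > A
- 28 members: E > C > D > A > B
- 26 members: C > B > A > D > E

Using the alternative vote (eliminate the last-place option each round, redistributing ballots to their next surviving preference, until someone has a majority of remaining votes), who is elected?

A

Round 1: E 28, C 26, D 5, B 16, A 34. Eliminate D.
Round 2: E 28, C 31, B 16, A 34. Eliminate B.
Round 3: E 44, C 31, A 34. Eliminate C.
Round 4: E 44, A 65. A has a majority.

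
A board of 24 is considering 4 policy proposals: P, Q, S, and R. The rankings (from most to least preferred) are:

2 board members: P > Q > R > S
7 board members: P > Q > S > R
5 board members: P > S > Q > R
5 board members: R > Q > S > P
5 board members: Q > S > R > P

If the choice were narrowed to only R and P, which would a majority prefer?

P

Voters preferring R to P: 10; preferring P to R: 14.
P wins the head-to-head.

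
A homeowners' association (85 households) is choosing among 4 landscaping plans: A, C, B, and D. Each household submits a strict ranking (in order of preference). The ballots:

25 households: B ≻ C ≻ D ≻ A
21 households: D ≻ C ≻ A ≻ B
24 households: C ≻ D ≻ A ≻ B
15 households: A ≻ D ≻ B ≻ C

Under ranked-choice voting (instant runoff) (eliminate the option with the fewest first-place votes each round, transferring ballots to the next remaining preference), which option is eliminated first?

Round 1: A 15, C 24, B 25, D 21. Eliminate A.

A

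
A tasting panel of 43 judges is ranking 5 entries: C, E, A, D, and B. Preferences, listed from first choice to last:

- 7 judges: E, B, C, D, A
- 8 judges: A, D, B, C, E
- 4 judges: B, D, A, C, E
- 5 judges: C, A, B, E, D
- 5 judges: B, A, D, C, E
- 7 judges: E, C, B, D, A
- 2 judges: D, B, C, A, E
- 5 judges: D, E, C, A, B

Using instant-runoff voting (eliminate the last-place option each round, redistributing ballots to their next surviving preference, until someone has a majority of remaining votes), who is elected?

Round 1: C 5, E 14, A 8, D 7, B 9. Eliminate C.
Round 2: E 14, A 13, D 7, B 9. Eliminate D.
Round 3: E 19, A 13, B 11. Eliminate B.
Round 4: E 19, A 24. A has a majority.

A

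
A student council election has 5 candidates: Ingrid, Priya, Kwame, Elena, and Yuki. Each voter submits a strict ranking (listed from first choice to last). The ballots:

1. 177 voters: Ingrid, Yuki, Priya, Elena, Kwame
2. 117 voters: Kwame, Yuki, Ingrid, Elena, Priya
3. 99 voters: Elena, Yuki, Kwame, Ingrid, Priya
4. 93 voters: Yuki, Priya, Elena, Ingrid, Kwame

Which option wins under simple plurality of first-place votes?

First-place votes: Ingrid 177, Priya 0, Kwame 117, Elena 99, Yuki 93.
Ingrid has the most first-place votes.

Ingrid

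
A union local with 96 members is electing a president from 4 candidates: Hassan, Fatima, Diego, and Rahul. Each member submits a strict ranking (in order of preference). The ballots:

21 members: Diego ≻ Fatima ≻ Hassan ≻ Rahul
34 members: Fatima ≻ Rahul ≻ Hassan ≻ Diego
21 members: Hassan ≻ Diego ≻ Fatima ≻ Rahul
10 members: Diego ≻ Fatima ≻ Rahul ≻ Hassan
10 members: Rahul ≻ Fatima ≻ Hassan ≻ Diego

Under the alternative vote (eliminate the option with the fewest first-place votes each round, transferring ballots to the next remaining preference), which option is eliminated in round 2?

Hassan

Round 1: Hassan 21, Fatima 34, Diego 31, Rahul 10. Eliminate Rahul.
Round 2: Hassan 21, Fatima 44, Diego 31. Eliminate Hassan.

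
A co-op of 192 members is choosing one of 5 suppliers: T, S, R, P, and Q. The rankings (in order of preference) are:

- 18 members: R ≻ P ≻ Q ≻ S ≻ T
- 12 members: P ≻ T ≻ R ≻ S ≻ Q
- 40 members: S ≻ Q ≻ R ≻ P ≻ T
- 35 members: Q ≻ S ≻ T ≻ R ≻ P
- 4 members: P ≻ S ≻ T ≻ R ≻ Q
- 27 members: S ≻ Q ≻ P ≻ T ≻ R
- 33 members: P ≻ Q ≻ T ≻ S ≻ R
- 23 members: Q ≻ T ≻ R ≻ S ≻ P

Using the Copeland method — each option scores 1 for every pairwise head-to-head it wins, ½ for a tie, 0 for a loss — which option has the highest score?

Q

T: beats R; loses to S, P, and Q → score 1.
S: beats T, R, and P; loses to Q → score 3.
R: beats P; loses to T, S, and Q → score 1.
P: beats T; loses to S, R, and Q → score 1.
Q: beats T, S, R, and P → score 4.
Q has the best pairwise record.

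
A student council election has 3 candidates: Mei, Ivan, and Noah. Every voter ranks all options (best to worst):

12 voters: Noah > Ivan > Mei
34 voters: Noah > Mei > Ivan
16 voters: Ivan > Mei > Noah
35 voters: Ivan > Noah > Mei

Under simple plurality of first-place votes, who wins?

Ivan

First-place votes: Mei 0, Ivan 51, Noah 46.
Ivan has the most first-place votes.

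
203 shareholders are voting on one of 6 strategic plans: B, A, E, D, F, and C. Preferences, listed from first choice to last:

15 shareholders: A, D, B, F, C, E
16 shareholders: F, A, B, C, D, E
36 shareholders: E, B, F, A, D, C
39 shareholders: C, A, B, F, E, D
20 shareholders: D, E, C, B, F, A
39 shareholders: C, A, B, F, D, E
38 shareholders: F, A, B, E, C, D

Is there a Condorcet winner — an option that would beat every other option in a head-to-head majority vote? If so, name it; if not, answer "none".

none

Checking pairwise contests:
A beats B 147–56.
F beats A 110–93.
B beats E 147–56.
B beats D 168–35.
B beats F 149–54.
B beats C 105–98.
Every option loses at least one head-to-head, so there is no Condorcet winner.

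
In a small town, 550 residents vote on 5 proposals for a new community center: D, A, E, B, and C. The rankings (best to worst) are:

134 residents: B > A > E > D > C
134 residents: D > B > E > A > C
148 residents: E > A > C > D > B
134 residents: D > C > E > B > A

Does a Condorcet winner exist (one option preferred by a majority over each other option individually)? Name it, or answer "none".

E vs D: 282–268 for E.
E vs A: 416–134 for E.
E vs B: 282–268 for E.
E vs C: 416–134 for E.
E beats every other option head-to-head.

E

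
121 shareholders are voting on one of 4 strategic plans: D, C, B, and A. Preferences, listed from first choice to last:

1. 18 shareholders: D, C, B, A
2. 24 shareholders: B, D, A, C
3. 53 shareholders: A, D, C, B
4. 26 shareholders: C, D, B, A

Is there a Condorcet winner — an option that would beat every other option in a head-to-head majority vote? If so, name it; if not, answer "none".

D

D vs C: 95–26 for D.
D vs B: 97–24 for D.
D vs A: 68–53 for D.
D beats every other option head-to-head.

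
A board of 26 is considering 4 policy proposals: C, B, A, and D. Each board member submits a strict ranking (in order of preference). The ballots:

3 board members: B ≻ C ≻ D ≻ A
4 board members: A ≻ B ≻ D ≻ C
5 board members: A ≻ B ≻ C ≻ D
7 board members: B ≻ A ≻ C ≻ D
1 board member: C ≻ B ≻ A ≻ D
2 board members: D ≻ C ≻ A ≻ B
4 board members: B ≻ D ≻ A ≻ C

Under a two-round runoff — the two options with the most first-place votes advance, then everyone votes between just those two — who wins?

Round 1 first-place votes: C 1, B 14, A 9, D 2.
B and A advance.
Runoff: B is preferred to A by 15 voters; A by 11.
B wins the runoff.

B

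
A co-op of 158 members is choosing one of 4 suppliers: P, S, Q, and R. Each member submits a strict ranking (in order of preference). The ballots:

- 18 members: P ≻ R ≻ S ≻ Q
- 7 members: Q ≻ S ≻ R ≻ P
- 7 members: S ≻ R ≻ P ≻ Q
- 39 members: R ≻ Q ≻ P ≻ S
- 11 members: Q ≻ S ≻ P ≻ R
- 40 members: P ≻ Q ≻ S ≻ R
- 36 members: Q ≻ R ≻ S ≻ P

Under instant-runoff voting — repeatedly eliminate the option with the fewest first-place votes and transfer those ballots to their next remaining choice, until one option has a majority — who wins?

Q

Round 1: P 58, S 7, Q 54, R 39. Eliminate S.
Round 2: P 58, Q 54, R 46. Eliminate R.
Round 3: P 65, Q 93. Q has a majority.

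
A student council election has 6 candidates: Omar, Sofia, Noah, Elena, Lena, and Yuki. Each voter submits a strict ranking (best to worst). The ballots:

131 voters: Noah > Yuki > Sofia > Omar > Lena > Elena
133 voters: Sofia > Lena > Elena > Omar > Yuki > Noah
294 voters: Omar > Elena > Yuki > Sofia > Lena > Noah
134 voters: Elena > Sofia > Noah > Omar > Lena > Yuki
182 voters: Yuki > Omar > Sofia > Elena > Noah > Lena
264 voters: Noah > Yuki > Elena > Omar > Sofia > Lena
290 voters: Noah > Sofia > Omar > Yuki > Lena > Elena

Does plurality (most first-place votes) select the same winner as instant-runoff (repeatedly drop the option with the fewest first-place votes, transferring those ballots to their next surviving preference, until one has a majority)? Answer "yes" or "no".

Plurality — first-place votes: Omar 294, Sofia 133, Noah 685, Elena 134, Lena 0, Yuki 182. Winner: Noah.
Instant-runoff — R1 Omar 294, Sofia 133, Noah 685, Elena 134, Lena 0, Yuki 182 (Lena out); R2 Omar 294, Sofia 133, Noah 685, Elena 134, Yuki 182 (Sofia out); R3 Omar 294, Noah 685, Elena 267, Yuki 182 (Yuki out); R4 Omar 476, Noah 685, Elena 267 (Elena out); R5 Omar 609, Noah 819 (Noah winner). Winner: Noah.
The two methods agree.

yes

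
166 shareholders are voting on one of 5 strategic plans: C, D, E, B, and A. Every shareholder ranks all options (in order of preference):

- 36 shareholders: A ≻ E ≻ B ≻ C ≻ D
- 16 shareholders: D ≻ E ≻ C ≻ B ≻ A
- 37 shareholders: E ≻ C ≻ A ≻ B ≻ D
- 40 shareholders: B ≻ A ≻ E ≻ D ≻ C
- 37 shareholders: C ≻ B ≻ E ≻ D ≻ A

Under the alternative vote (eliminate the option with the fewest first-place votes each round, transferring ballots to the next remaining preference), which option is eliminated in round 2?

A

Round 1: C 37, D 16, E 37, B 40, A 36. Eliminate D.
Round 2: C 37, E 53, B 40, A 36. Eliminate A.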